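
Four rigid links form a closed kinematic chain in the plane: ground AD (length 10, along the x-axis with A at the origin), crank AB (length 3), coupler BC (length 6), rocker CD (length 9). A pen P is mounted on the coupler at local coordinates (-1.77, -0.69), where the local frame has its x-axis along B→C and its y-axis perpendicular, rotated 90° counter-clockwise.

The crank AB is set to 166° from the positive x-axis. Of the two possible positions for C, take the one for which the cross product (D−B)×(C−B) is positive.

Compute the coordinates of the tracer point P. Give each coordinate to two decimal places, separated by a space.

A=(0,0), D=(10.00,0)
B = A + 3.00·(cos166°, sin166°) = (-2.9109, 0.7258)
|BD| = 12.9313
circle(B,6.00) ∩ circle(D,9.00): a=4.7257, h=3.6970
  candidates: C₊=(2.0148,4.1517) cross=47.807; C₋=(1.5998,-3.2307) cross=-47.807
  mode + wants cross > 0 → take C=(2.0148,4.1517) (cross=47.807)
ex = (C−B)/|BC| = (0.8210,0.5710); ey = (-0.5710,0.8210)
P = B + -1.77·ex + -0.69·ey = (-3.9700,-0.8514)

-3.97 -0.85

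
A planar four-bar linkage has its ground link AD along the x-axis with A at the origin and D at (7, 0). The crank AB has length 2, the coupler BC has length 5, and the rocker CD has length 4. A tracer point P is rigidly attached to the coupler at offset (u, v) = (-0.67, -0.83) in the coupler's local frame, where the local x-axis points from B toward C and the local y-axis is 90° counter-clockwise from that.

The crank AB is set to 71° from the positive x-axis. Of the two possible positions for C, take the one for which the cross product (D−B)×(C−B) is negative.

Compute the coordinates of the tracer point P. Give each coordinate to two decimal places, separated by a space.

A=(0,0), D=(7.00,0)
B = A + 2.00·(cos71°, sin71°) = (0.6511, 1.8910)
|BD| = 6.6245
circle(B,5.00) ∩ circle(D,4.00): a=3.9915, h=3.0112
  candidates: C₊=(5.3362,3.6375) cross=19.948; C₋=(3.6170,-2.1343) cross=-19.948
  mode - wants cross < 0 → take C=(3.6170,-2.1343) (cross=-19.948)
ex = (C−B)/|BC| = (0.5932,-0.8051); ey = (0.8051,0.5932)
P = B + -0.67·ex + -0.83·ey = (-0.4145,1.9381)

-0.41 1.94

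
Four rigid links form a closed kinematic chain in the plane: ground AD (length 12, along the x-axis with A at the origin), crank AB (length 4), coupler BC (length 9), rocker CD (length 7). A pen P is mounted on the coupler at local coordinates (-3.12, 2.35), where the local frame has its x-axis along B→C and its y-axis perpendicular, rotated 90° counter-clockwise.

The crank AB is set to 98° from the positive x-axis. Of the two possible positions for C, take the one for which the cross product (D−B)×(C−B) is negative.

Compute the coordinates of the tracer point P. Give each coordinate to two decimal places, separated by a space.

-0.94 7.85

A=(0,0), D=(12.00,0)
B = A + 4.00·(cos98°, sin98°) = (-0.5567, 3.9611)
|BD| = 13.1666
circle(B,9.00) ∩ circle(D,7.00): a=7.7985, h=4.4926
  candidates: C₊=(8.2321,5.8994) cross=59.152; C₋=(5.5290,-2.6695) cross=-59.152
  mode - wants cross < 0 → take C=(5.5290,-2.6695) (cross=-59.152)
ex = (C−B)/|BC| = (0.6762,-0.7367); ey = (0.7367,0.6762)
P = B + -3.12·ex + 2.35·ey = (-0.9351,7.8487)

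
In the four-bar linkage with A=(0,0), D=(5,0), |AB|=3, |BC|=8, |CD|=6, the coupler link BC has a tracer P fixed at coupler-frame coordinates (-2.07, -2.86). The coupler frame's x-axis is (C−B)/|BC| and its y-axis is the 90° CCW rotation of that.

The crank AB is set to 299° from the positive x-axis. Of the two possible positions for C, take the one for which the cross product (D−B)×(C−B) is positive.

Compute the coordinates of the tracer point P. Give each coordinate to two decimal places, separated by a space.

4.09 -4.97

A=(0,0), D=(5.00,0)
B = A + 3.00·(cos299°, sin299°) = (1.4544, -2.6239)
|BD| = 4.4109
circle(B,8.00) ∩ circle(D,6.00): a=5.3794, h=5.9213
  candidates: C₊=(2.2562,5.3359) cross=26.118; C₋=(9.3009,-4.1836) cross=-26.118
  mode + wants cross > 0 → take C=(2.2562,5.3359) (cross=26.118)
ex = (C−B)/|BC| = (0.1002,0.9950); ey = (-0.9950,0.1002)
P = B + -2.07·ex + -2.86·ey = (4.0926,-4.9701)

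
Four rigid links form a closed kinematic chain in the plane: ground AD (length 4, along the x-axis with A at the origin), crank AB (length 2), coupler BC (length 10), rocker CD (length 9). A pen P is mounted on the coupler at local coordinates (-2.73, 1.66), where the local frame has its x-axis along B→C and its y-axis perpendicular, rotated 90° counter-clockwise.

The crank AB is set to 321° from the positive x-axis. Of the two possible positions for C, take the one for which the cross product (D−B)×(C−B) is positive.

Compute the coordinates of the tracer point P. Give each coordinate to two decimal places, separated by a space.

-0.18 -3.94

A=(0,0), D=(4.00,0)
B = A + 2.00·(cos321°, sin321°) = (1.5543, -1.2586)
|BD| = 2.7506
circle(B,10.00) ∩ circle(D,9.00): a=4.8291, h=8.7567
  candidates: C₊=(1.8412,8.7372) cross=24.086; C₋=(9.8551,-6.8350) cross=-24.086
  mode + wants cross > 0 → take C=(1.8412,8.7372) (cross=24.086)
ex = (C−B)/|BC| = (0.0287,0.9996); ey = (-0.9996,0.0287)
P = B + -2.73·ex + 1.66·ey = (-0.1833,-3.9399)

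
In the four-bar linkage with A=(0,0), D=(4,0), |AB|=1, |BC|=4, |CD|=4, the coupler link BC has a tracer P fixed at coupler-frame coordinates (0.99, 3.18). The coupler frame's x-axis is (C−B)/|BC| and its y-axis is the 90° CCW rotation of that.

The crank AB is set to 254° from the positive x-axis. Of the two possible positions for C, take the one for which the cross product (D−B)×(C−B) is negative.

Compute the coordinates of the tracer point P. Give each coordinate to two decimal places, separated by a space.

A=(0,0), D=(4.00,0)
B = A + 1.00·(cos254°, sin254°) = (-0.2756, -0.9613)
|BD| = 4.3824
circle(B,4.00) ∩ circle(D,4.00): a=2.1912, h=3.3464
  candidates: C₊=(1.1281,2.7843) cross=14.665; C₋=(2.5962,-3.7456) cross=-14.665
  mode - wants cross < 0 → take C=(2.5962,-3.7456) (cross=-14.665)
ex = (C−B)/|BC| = (0.7180,-0.6961); ey = (0.6961,0.7180)
P = B + 0.99·ex + 3.18·ey = (2.6487,0.6327)

2.65 0.63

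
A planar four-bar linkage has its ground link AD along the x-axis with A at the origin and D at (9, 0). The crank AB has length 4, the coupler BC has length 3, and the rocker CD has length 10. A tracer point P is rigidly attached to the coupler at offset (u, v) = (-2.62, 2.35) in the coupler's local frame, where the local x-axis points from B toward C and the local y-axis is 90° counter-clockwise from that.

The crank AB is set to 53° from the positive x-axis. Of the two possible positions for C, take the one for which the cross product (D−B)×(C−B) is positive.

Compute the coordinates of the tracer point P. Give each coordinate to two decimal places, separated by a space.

A=(0,0), D=(9.00,0)
B = A + 4.00·(cos53°, sin53°) = (2.4073, 3.1945)
|BD| = 7.3259
circle(B,3.00) ∩ circle(D,10.00): a=-2.5478, h=1.5838
  candidates: C₊=(0.8050,5.7309) cross=11.603; C₋=(-0.5762,2.8802) cross=-11.603
  mode + wants cross > 0 → take C=(0.8050,5.7309) (cross=11.603)
ex = (C−B)/|BC| = (-0.5341,0.8454); ey = (-0.8454,-0.5341)
P = B + -2.62·ex + 2.35·ey = (1.8197,-0.2756)

1.82 -0.28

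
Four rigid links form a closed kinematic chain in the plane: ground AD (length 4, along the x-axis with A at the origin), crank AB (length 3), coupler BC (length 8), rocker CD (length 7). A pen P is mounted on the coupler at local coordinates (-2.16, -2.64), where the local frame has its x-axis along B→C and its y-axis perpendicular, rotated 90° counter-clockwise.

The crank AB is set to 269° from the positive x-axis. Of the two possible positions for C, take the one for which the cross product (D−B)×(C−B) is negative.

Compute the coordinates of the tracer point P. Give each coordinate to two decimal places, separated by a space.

A=(0,0), D=(4.00,0)
B = A + 3.00·(cos269°, sin269°) = (-0.0524, -2.9995)
|BD| = 5.0417
circle(B,8.00) ∩ circle(D,7.00): a=4.0084, h=6.9233
  candidates: C₊=(-0.9495,4.9500) cross=34.905; C₋=(7.2885,-6.1795) cross=-34.905
  mode - wants cross < 0 → take C=(7.2885,-6.1795) (cross=-34.905)
ex = (C−B)/|BC| = (0.9176,-0.3975); ey = (0.3975,0.9176)
P = B + -2.16·ex + -2.64·ey = (-3.0838,-4.5634)

-3.08 -4.56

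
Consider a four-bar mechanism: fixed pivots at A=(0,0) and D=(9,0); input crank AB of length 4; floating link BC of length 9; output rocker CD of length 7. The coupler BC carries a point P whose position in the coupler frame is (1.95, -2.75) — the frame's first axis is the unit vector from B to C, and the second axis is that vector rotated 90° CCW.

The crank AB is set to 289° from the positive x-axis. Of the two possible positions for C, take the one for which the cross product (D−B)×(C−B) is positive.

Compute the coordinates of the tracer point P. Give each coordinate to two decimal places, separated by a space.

A=(0,0), D=(9.00,0)
B = A + 4.00·(cos289°, sin289°) = (1.3023, -3.7821)
|BD| = 8.5767
circle(B,9.00) ∩ circle(D,7.00): a=6.1539, h=6.5673
  candidates: C₊=(3.9295,4.8259) cross=56.326; C₋=(9.7215,-6.9627) cross=-56.326
  mode + wants cross > 0 → take C=(3.9295,4.8259) (cross=56.326)
ex = (C−B)/|BC| = (0.2919,0.9564); ey = (-0.9564,0.2919)
P = B + 1.95·ex + -2.75·ey = (4.5017,-2.7198)

4.50 -2.72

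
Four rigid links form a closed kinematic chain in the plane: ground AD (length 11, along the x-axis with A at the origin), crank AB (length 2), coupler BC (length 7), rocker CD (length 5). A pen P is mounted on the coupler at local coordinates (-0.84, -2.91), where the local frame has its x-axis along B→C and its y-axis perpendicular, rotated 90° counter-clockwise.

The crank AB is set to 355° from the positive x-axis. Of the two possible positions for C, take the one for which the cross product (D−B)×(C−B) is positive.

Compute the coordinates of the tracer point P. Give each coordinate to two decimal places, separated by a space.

A=(0,0), D=(11.00,0)
B = A + 2.00·(cos355°, sin355°) = (1.9924, -0.1743)
|BD| = 9.0093
circle(B,7.00) ∩ circle(D,5.00): a=5.8366, h=3.8645
  candidates: C₊=(7.7531,3.8023) cross=34.816; C₋=(7.9027,-3.9251) cross=-34.816
  mode + wants cross > 0 → take C=(7.7531,3.8023) (cross=34.816)
ex = (C−B)/|BC| = (0.8230,0.5681); ey = (-0.5681,0.8230)
P = B + -0.84·ex + -2.91·ey = (2.9543,-3.0463)

2.95 -3.05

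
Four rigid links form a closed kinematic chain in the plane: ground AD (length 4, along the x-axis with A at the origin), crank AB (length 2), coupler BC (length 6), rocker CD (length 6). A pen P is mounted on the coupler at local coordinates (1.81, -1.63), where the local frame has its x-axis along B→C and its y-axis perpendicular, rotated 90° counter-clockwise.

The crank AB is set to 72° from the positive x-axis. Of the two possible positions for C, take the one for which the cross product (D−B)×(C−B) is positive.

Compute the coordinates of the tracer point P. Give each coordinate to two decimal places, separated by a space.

3.05 1.89

A=(0,0), D=(4.00,0)
B = A + 2.00·(cos72°, sin72°) = (0.6180, 1.9021)
|BD| = 3.8802
circle(B,6.00) ∩ circle(D,6.00): a=1.9401, h=5.6777
  candidates: C₊=(5.0923,5.8997) cross=22.030; C₋=(-0.4743,-3.9976) cross=-22.030
  mode + wants cross > 0 → take C=(5.0923,5.8997) (cross=22.030)
ex = (C−B)/|BC| = (0.7457,0.6663); ey = (-0.6663,0.7457)
P = B + 1.81·ex + -1.63·ey = (3.0538,1.8926)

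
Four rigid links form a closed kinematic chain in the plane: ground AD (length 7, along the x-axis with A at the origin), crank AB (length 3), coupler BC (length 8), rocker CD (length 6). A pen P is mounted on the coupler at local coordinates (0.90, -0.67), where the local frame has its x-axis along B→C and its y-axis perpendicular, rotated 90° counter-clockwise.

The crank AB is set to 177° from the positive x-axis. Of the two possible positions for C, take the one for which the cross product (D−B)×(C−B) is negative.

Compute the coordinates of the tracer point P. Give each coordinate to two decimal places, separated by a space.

A=(0,0), D=(7.00,0)
B = A + 3.00·(cos177°, sin177°) = (-2.9959, 0.1570)
|BD| = 9.9971
circle(B,8.00) ∩ circle(D,6.00): a=6.3990, h=4.8014
  candidates: C₊=(3.4777,4.8573) cross=48.000; C₋=(3.3269,-4.7443) cross=-48.000
  mode - wants cross < 0 → take C=(3.3269,-4.7443) (cross=-48.000)
ex = (C−B)/|BC| = (0.7903,-0.6127); ey = (0.6127,0.7903)
P = B + 0.90·ex + -0.67·ey = (-2.6951,-0.9239)

-2.70 -0.92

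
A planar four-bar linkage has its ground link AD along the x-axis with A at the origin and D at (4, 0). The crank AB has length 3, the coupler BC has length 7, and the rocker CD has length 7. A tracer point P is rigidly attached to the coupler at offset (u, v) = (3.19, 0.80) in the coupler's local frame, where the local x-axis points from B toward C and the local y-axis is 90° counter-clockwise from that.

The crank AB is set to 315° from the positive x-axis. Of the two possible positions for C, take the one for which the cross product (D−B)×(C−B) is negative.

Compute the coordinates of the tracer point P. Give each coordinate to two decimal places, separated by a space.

A=(0,0), D=(4.00,0)
B = A + 3.00·(cos315°, sin315°) = (2.1213, -2.1213)
|BD| = 2.8336
circle(B,7.00) ∩ circle(D,7.00): a=1.4168, h=6.8551
  candidates: C₊=(-2.0712,3.4842) cross=19.425; C₋=(8.1926,-5.6056) cross=-19.425
  mode - wants cross < 0 → take C=(8.1926,-5.6056) (cross=-19.425)
ex = (C−B)/|BC| = (0.8673,-0.4977); ey = (0.4977,0.8673)
P = B + 3.19·ex + 0.80·ey = (5.2863,-3.0153)

5.29 -3.02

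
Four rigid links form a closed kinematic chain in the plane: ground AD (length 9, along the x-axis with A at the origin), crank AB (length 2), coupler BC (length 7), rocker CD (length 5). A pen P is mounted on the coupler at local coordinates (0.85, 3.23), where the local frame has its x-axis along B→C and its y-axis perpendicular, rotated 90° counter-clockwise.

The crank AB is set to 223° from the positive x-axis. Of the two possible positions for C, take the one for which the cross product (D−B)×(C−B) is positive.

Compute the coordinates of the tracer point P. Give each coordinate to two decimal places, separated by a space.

A=(0,0), D=(9.00,0)
B = A + 2.00·(cos223°, sin223°) = (-1.4627, -1.3640)
|BD| = 10.5512
circle(B,7.00) ∩ circle(D,5.00): a=6.4129, h=2.8061
  candidates: C₊=(4.5337,2.2476) cross=29.608; C₋=(5.2592,-3.3176) cross=-29.608
  mode + wants cross > 0 → take C=(4.5337,2.2476) (cross=29.608)
ex = (C−B)/|BC| = (0.8566,0.5159); ey = (-0.5159,0.8566)
P = B + 0.85·ex + 3.23·ey = (-2.4011,1.8414)

-2.40 1.84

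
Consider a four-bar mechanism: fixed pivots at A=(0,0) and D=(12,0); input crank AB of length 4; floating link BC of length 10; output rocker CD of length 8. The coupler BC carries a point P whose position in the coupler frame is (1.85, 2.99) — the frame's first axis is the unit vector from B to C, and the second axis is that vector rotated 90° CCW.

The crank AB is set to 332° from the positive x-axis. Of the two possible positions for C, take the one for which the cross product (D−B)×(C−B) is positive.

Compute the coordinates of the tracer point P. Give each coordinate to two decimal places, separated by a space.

A=(0,0), D=(12.00,0)
B = A + 4.00·(cos332°, sin332°) = (3.5318, -1.8779)
|BD| = 8.6739
circle(B,10.00) ∩ circle(D,8.00): a=6.4121, h=7.6736
  candidates: C₊=(8.1305,7.0019) cross=66.560; C₋=(11.4532,-7.9813) cross=-66.560
  mode + wants cross > 0 → take C=(8.1305,7.0019) (cross=66.560)
ex = (C−B)/|BC| = (0.4599,0.8880); ey = (-0.8880,0.4599)
P = B + 1.85·ex + 2.99·ey = (1.7275,1.1399)

1.73 1.14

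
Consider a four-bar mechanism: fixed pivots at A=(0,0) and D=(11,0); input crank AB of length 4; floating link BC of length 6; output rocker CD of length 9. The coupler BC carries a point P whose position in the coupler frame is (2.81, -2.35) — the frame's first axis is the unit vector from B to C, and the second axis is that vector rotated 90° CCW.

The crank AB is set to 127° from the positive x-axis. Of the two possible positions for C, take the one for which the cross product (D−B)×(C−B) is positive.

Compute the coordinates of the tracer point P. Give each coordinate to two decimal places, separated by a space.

0.93 1.67

A=(0,0), D=(11.00,0)
B = A + 4.00·(cos127°, sin127°) = (-2.4073, 3.1945)
|BD| = 13.7826
circle(B,6.00) ∩ circle(D,9.00): a=5.2588, h=2.8888
  candidates: C₊=(3.3779,4.7858) cross=39.815; C₋=(2.0388,-0.8345) cross=-39.815
  mode + wants cross > 0 → take C=(3.3779,4.7858) (cross=39.815)
ex = (C−B)/|BC| = (0.9642,0.2652); ey = (-0.2652,0.9642)
P = B + 2.81·ex + -2.35·ey = (0.9253,1.6739)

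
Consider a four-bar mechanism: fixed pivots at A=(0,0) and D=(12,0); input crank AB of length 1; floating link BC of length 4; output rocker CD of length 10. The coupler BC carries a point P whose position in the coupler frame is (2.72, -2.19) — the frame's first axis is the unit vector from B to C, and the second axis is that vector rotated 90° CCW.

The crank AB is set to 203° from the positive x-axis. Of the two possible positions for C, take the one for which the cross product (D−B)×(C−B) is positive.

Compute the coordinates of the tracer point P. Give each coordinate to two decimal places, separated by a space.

A=(0,0), D=(12.00,0)
B = A + 1.00·(cos203°, sin203°) = (-0.9205, -0.3907)
|BD| = 12.9264
circle(B,4.00) ∩ circle(D,10.00): a=3.2140, h=2.3812
  candidates: C₊=(2.2201,2.0865) cross=30.780; C₋=(2.3640,-2.6737) cross=-30.780
  mode + wants cross > 0 → take C=(2.2201,2.0865) (cross=30.780)
ex = (C−B)/|BC| = (0.7851,0.6193); ey = (-0.6193,0.7851)
P = B + 2.72·ex + -2.19·ey = (2.5714,-0.4257)

2.57 -0.43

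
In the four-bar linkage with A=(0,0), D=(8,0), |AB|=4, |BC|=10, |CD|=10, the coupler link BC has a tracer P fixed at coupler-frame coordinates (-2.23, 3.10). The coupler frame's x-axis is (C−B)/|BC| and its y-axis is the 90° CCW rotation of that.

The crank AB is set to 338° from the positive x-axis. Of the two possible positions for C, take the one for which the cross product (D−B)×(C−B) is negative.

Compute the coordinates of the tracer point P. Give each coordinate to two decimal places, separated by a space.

5.13 2.05

A=(0,0), D=(8.00,0)
B = A + 4.00·(cos338°, sin338°) = (3.7087, -1.4984)
|BD| = 4.5454
circle(B,10.00) ∩ circle(D,10.00): a=2.2727, h=9.7383
  candidates: C₊=(2.6440,8.4447) cross=44.264; C₋=(9.0647,-9.9432) cross=-44.264
  mode - wants cross < 0 → take C=(9.0647,-9.9432) (cross=-44.264)
ex = (C−B)/|BC| = (0.5356,-0.8445); ey = (0.8445,0.5356)
P = B + -2.23·ex + 3.10·ey = (5.1322,2.0451)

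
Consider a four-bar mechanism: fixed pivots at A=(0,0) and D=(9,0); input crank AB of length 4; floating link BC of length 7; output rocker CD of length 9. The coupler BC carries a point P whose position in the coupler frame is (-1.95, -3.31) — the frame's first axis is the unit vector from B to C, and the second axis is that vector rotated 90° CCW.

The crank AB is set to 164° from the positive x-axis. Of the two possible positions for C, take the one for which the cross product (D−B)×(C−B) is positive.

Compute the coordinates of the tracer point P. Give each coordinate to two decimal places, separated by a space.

A=(0,0), D=(9.00,0)
B = A + 4.00·(cos164°, sin164°) = (-3.8450, 1.1025)
|BD| = 12.8923
circle(B,7.00) ∩ circle(D,9.00): a=5.2051, h=4.6805
  candidates: C₊=(1.7412,5.3208) cross=60.342; C₋=(0.9407,-4.0059) cross=-60.342
  mode + wants cross > 0 → take C=(1.7412,5.3208) (cross=60.342)
ex = (C−B)/|BC| = (0.7980,0.6026); ey = (-0.6026,0.7980)
P = B + -1.95·ex + -3.31·ey = (-3.4066,-2.7140)

-3.41 -2.71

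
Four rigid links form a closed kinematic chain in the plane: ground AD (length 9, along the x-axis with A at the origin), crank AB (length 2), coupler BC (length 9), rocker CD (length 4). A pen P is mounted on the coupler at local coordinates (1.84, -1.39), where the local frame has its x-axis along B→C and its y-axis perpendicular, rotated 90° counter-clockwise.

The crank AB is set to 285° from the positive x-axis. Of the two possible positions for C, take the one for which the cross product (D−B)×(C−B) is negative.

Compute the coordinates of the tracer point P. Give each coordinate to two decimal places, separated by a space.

1.99 -3.71

A=(0,0), D=(9.00,0)
B = A + 2.00·(cos285°, sin285°) = (0.5176, -1.9319)
|BD| = 8.6996
circle(B,9.00) ∩ circle(D,4.00): a=8.0856, h=3.9526
  candidates: C₊=(7.5236,3.7176) cross=34.386; C₋=(9.2791,-3.9903) cross=-34.386
  mode - wants cross < 0 → take C=(9.2791,-3.9903) (cross=-34.386)
ex = (C−B)/|BC| = (0.9735,-0.2287); ey = (0.2287,0.9735)
P = B + 1.84·ex + -1.39·ey = (1.9910,-3.7058)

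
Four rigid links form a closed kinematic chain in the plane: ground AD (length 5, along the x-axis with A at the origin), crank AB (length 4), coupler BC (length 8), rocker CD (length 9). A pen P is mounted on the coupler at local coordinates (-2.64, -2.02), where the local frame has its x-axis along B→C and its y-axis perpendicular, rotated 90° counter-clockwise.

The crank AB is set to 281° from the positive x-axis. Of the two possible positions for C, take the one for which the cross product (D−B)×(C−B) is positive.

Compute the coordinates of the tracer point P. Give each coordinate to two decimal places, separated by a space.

A=(0,0), D=(5.00,0)
B = A + 4.00·(cos281°, sin281°) = (0.7632, -3.9265)
|BD| = 5.7765
circle(B,8.00) ∩ circle(D,9.00): a=1.4168, h=7.8736
  candidates: C₊=(-3.5496,2.8114) cross=45.481; C₋=(7.1543,-8.7384) cross=-45.481
  mode + wants cross > 0 → take C=(-3.5496,2.8114) (cross=45.481)
ex = (C−B)/|BC| = (-0.5391,0.8422); ey = (-0.8422,-0.5391)
P = B + -2.64·ex + -2.02·ey = (3.8878,-5.0610)

3.89 -5.06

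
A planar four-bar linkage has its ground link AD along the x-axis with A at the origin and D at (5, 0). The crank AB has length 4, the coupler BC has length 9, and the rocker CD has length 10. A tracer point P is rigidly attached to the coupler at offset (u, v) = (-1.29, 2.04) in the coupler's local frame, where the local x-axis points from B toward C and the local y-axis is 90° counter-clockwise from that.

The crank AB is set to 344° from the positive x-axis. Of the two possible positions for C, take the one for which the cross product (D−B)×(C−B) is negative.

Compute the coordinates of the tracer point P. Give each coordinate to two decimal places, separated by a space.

5.66 0.48

A=(0,0), D=(5.00,0)
B = A + 4.00·(cos344°, sin344°) = (3.8450, -1.1025)
|BD| = 1.5967
circle(B,9.00) ∩ circle(D,10.00): a=-5.1513, h=7.3800
  candidates: C₊=(-4.9770,0.6786) cross=11.784; C₋=(5.2149,-9.9977) cross=-11.784
  mode - wants cross < 0 → take C=(5.2149,-9.9977) (cross=-11.784)
ex = (C−B)/|BC| = (0.1522,-0.9883); ey = (0.9883,0.1522)
P = B + -1.29·ex + 2.04·ey = (5.6649,0.4829)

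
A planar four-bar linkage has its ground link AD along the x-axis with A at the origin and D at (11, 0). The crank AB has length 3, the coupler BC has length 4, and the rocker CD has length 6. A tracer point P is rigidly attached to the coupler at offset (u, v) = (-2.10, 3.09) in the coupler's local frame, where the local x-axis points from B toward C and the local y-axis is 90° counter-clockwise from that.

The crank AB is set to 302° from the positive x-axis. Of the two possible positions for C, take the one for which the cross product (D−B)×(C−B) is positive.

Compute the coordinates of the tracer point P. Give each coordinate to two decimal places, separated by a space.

A=(0,0), D=(11.00,0)
B = A + 3.00·(cos302°, sin302°) = (1.5898, -2.5441)
|BD| = 9.7481
circle(B,4.00) ∩ circle(D,6.00): a=3.8482, h=1.0915
  candidates: C₊=(5.0197,-0.4862) cross=10.640; C₋=(5.5895,-2.5935) cross=-10.640
  mode + wants cross > 0 → take C=(5.0197,-0.4862) (cross=10.640)
ex = (C−B)/|BC| = (0.8575,0.5145); ey = (-0.5145,0.8575)
P = B + -2.10·ex + 3.09·ey = (-1.8008,-0.9749)

-1.80 -0.97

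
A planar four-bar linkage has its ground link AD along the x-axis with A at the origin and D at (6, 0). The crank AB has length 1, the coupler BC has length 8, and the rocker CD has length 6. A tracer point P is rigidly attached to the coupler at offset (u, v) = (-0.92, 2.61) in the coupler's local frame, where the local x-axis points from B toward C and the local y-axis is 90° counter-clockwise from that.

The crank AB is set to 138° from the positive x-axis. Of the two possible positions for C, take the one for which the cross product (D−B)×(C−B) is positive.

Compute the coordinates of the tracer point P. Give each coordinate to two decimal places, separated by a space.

-3.16 2.02

A=(0,0), D=(6.00,0)
B = A + 1.00·(cos138°, sin138°) = (-0.7431, 0.6691)
|BD| = 6.7763
circle(B,8.00) ∩ circle(D,6.00): a=5.4542, h=5.8525
  candidates: C₊=(5.2623,5.9545) cross=39.658; C₋=(4.1065,-5.6934) cross=-39.658
  mode + wants cross > 0 → take C=(5.2623,5.9545) (cross=39.658)
ex = (C−B)/|BC| = (0.7507,0.6607); ey = (-0.6607,0.7507)
P = B + -0.92·ex + 2.61·ey = (-3.1581,2.0206)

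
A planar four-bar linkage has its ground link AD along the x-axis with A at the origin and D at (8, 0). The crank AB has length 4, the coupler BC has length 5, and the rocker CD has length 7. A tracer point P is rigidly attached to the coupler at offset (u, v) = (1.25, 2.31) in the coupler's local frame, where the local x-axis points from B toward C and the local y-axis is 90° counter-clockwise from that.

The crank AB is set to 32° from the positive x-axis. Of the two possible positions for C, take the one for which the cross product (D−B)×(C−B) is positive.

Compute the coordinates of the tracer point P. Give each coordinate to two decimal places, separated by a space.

A=(0,0), D=(8.00,0)
B = A + 4.00·(cos32°, sin32°) = (3.3922, 2.1197)
|BD| = 5.0720
circle(B,5.00) ∩ circle(D,7.00): a=0.1700, h=4.9971
  candidates: C₊=(5.6351,6.5884) cross=25.345; C₋=(1.4583,-2.4912) cross=-25.345
  mode + wants cross > 0 → take C=(5.6351,6.5884) (cross=25.345)
ex = (C−B)/|BC| = (0.4486,0.8937); ey = (-0.8937,0.4486)
P = B + 1.25·ex + 2.31·ey = (1.8884,4.2731)

1.89 4.27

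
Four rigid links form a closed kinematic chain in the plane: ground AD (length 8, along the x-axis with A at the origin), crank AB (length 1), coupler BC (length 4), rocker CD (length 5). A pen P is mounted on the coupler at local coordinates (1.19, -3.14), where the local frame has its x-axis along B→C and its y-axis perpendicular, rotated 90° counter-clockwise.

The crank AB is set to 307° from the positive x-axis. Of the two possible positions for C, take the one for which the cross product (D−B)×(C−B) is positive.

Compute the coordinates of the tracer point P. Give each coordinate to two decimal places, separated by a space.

A=(0,0), D=(8.00,0)
B = A + 1.00·(cos307°, sin307°) = (0.6018, -0.7986)
|BD| = 7.4412
circle(B,4.00) ∩ circle(D,5.00): a=3.1158, h=2.5083
  candidates: C₊=(3.4304,2.0296) cross=18.665; C₋=(3.9689,-2.9580) cross=-18.665
  mode + wants cross > 0 → take C=(3.4304,2.0296) (cross=18.665)
ex = (C−B)/|BC| = (0.7072,0.7071); ey = (-0.7071,0.7072)
P = B + 1.19·ex + -3.14·ey = (3.6635,-2.1777)

3.66 -2.18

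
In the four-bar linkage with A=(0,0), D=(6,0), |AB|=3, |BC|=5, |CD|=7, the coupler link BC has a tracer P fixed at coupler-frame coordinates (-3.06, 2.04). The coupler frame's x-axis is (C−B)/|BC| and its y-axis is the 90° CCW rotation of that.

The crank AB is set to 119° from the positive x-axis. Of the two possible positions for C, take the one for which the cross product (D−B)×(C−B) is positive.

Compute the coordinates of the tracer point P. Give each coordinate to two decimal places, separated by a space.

A=(0,0), D=(6.00,0)
B = A + 3.00·(cos119°, sin119°) = (-1.4544, 2.6239)
|BD| = 7.9027
circle(B,5.00) ∩ circle(D,7.00): a=2.4329, h=4.3682
  candidates: C₊=(2.2908,5.9365) cross=34.521; C₋=(-0.6099,-2.3043) cross=-34.521
  mode + wants cross > 0 → take C=(2.2908,5.9365) (cross=34.521)
ex = (C−B)/|BC| = (0.7490,0.6625); ey = (-0.6625,0.7490)
P = B + -3.06·ex + 2.04·ey = (-5.0980,2.1246)

-5.10 2.12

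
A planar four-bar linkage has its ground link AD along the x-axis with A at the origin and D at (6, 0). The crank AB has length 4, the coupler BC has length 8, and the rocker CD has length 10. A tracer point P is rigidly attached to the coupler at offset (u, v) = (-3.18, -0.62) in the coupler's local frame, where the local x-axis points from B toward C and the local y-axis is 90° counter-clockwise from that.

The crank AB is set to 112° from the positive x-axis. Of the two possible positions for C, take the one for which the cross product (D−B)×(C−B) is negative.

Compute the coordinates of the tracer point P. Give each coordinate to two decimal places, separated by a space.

A=(0,0), D=(6.00,0)
B = A + 4.00·(cos112°, sin112°) = (-1.4984, 3.7087)
|BD| = 8.3655
circle(B,8.00) ∩ circle(D,10.00): a=2.0310, h=7.7379
  candidates: C₊=(3.7526,9.7442) cross=64.731; C₋=(-3.1084,-4.1276) cross=-64.731
  mode - wants cross < 0 → take C=(-3.1084,-4.1276) (cross=-64.731)
ex = (C−B)/|BC| = (-0.2012,-0.9795); ey = (0.9795,-0.2012)
P = B + -3.18·ex + -0.62·ey = (-1.4658,6.9484)

-1.47 6.95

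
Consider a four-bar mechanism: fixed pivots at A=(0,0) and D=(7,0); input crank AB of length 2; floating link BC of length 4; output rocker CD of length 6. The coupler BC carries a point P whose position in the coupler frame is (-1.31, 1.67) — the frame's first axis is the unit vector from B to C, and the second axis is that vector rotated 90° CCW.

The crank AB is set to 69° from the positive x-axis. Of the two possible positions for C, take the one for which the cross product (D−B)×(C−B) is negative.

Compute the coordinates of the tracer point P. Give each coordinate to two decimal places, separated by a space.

2.15 3.43

A=(0,0), D=(7.00,0)
B = A + 2.00·(cos69°, sin69°) = (0.7167, 1.8672)
|BD| = 6.5548
circle(B,4.00) ∩ circle(D,6.00): a=1.7518, h=3.5960
  candidates: C₊=(3.4203,4.8152) cross=23.571; C₋=(1.3716,-2.0789) cross=-23.571
  mode - wants cross < 0 → take C=(1.3716,-2.0789) (cross=-23.571)
ex = (C−B)/|BC| = (0.1637,-0.9865); ey = (0.9865,0.1637)
P = B + -1.31·ex + 1.67·ey = (2.1497,3.4329)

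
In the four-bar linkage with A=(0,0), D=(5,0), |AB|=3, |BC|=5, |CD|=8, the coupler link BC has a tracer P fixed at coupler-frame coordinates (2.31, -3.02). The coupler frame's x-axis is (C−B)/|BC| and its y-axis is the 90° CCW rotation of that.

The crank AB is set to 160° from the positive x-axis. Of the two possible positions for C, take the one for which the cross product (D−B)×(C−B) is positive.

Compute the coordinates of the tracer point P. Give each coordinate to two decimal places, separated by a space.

A=(0,0), D=(5.00,0)
B = A + 3.00·(cos160°, sin160°) = (-2.8191, 1.0261)
|BD| = 7.8861
circle(B,5.00) ∩ circle(D,8.00): a=1.4704, h=4.7789
  candidates: C₊=(-0.7394,5.5730) cross=37.687; C₋=(-1.9830,-3.9035) cross=-37.687
  mode + wants cross > 0 → take C=(-0.7394,5.5730) (cross=37.687)
ex = (C−B)/|BC| = (0.4159,0.9094); ey = (-0.9094,0.4159)
P = B + 2.31·ex + -3.02·ey = (0.8881,1.8707)

0.89 1.87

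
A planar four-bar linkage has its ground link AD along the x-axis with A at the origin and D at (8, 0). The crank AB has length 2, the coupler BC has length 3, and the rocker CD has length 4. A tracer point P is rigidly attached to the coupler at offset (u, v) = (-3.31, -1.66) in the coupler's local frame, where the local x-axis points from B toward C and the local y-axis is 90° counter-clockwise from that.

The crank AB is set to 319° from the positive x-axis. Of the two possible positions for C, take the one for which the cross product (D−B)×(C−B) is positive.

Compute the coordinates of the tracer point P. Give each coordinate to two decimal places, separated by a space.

A=(0,0), D=(8.00,0)
B = A + 2.00·(cos319°, sin319°) = (1.5094, -1.3121)
|BD| = 6.6219
circle(B,3.00) ∩ circle(D,4.00): a=2.7824, h=1.1217
  candidates: C₊=(4.0144,0.3387) cross=7.428; C₋=(4.4589,-1.8603) cross=-7.428
  mode + wants cross > 0 → take C=(4.0144,0.3387) (cross=7.428)
ex = (C−B)/|BC| = (0.8350,0.5503); ey = (-0.5503,0.8350)
P = B + -3.31·ex + -1.66·ey = (-0.3409,-4.5196)

-0.34 -4.52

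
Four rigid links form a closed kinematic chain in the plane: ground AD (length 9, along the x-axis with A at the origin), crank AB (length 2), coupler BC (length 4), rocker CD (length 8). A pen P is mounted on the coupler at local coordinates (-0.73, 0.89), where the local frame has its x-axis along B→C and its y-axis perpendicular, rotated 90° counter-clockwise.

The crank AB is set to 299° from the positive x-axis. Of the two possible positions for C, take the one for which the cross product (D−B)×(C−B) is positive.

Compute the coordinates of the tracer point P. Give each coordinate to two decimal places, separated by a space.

0.02 -2.40

A=(0,0), D=(9.00,0)
B = A + 2.00·(cos299°, sin299°) = (0.9696, -1.7492)
|BD| = 8.2187
circle(B,4.00) ∩ circle(D,8.00): a=1.1892, h=3.8191
  candidates: C₊=(1.3187,2.2355) cross=31.388; C₋=(2.9444,-5.2278) cross=-31.388
  mode + wants cross > 0 → take C=(1.3187,2.2355) (cross=31.388)
ex = (C−B)/|BC| = (0.0873,0.9962); ey = (-0.9962,0.0873)
P = B + -0.73·ex + 0.89·ey = (0.0193,-2.3988)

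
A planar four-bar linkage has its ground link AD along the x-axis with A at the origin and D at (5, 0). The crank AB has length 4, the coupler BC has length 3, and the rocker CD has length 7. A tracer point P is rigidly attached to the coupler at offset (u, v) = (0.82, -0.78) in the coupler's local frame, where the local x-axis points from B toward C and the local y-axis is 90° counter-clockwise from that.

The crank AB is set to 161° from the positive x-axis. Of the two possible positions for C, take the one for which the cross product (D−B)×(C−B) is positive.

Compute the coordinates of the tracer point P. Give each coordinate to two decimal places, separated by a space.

A=(0,0), D=(5.00,0)
B = A + 4.00·(cos161°, sin161°) = (-3.7821, 1.3023)
|BD| = 8.8781
circle(B,3.00) ∩ circle(D,7.00): a=2.1863, h=2.0543
  candidates: C₊=(-1.3181,3.0136) cross=18.238; C₋=(-1.9207,-1.0505) cross=-18.238
  mode + wants cross > 0 → take C=(-1.3181,3.0136) (cross=18.238)
ex = (C−B)/|BC| = (0.8213,0.5704); ey = (-0.5704,0.8213)
P = B + 0.82·ex + -0.78·ey = (-2.6636,1.1294)

-2.66 1.13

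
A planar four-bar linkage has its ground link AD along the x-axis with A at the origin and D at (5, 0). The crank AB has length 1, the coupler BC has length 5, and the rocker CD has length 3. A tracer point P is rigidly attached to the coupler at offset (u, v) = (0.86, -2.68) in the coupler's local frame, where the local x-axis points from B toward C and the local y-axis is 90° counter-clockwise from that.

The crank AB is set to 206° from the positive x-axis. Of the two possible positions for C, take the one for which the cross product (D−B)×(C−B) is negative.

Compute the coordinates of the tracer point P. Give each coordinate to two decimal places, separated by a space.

-1.31 -3.22

A=(0,0), D=(5.00,0)
B = A + 1.00·(cos206°, sin206°) = (-0.8988, -0.4384)
|BD| = 5.9151
circle(B,5.00) ∩ circle(D,3.00): a=4.3100, h=2.5345
  candidates: C₊=(3.2115,2.4086) cross=14.992; C₋=(3.5872,-2.6465) cross=-14.992
  mode - wants cross < 0 → take C=(3.5872,-2.6465) (cross=-14.992)
ex = (C−B)/|BC| = (0.8972,-0.4416); ey = (0.4416,0.8972)
P = B + 0.86·ex + -2.68·ey = (-1.3108,-3.2227)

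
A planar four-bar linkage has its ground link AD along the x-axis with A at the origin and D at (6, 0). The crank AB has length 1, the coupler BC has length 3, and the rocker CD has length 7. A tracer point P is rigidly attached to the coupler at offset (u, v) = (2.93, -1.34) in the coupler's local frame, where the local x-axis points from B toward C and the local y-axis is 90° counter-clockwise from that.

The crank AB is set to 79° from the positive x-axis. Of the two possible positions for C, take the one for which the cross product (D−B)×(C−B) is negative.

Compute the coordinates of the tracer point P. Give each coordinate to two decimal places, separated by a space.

-2.00 -1.38

A=(0,0), D=(6.00,0)
B = A + 1.00·(cos79°, sin79°) = (0.1908, 0.9816)
|BD| = 5.8915
circle(B,3.00) ∩ circle(D,7.00): a=-0.4489, h=2.9662
  candidates: C₊=(0.2424,3.9812) cross=17.476; C₋=(-0.7461,-1.8683) cross=-17.476
  mode - wants cross < 0 → take C=(-0.7461,-1.8683) (cross=-17.476)
ex = (C−B)/|BC| = (-0.3123,-0.9500); ey = (0.9500,-0.3123)
P = B + 2.93·ex + -1.34·ey = (-1.9972,-1.3834)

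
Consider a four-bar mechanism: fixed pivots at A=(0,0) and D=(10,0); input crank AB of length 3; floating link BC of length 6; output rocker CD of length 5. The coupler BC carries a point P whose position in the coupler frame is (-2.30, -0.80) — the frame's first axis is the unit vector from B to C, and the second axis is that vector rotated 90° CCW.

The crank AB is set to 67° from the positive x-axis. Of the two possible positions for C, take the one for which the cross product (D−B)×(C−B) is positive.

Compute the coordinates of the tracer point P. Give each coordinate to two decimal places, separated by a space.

A=(0,0), D=(10.00,0)
B = A + 3.00·(cos67°, sin67°) = (1.1722, 2.7615)
|BD| = 9.2497
circle(B,6.00) ∩ circle(D,5.00): a=5.2194, h=2.9593
  candidates: C₊=(7.0371,4.0276) cross=27.372; C₋=(5.2701,-1.6211) cross=-27.372
  mode + wants cross > 0 → take C=(7.0371,4.0276) (cross=27.372)
ex = (C−B)/|BC| = (0.9775,0.2110); ey = (-0.2110,0.9775)
P = B + -2.30·ex + -0.80·ey = (-0.9072,1.4942)

-0.91 1.49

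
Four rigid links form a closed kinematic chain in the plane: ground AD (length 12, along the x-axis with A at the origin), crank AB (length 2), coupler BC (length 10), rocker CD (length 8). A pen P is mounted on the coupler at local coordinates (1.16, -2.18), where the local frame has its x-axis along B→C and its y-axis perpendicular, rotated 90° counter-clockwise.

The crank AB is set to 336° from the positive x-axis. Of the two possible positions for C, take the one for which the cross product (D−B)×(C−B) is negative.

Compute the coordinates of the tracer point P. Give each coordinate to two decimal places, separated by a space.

1.23 -3.21

A=(0,0), D=(12.00,0)
B = A + 2.00·(cos336°, sin336°) = (1.8271, -0.8135)
|BD| = 10.2054
circle(B,10.00) ∩ circle(D,8.00): a=6.8665, h=7.2699
  candidates: C₊=(8.0922,6.9806) cross=74.192; C₋=(9.2512,-7.5129) cross=-74.192
  mode - wants cross < 0 → take C=(9.2512,-7.5129) (cross=-74.192)
ex = (C−B)/|BC| = (0.7424,-0.6699); ey = (0.6699,0.7424)
P = B + 1.16·ex + -2.18·ey = (1.2278,-3.2091)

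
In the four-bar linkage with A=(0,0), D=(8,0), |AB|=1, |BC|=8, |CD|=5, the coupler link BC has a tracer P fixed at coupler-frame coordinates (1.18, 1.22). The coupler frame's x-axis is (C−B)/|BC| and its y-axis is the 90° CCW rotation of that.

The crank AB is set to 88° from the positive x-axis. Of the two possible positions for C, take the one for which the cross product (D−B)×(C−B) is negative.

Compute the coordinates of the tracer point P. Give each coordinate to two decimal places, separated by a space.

1.73 1.07

A=(0,0), D=(8.00,0)
B = A + 1.00·(cos88°, sin88°) = (0.0349, 0.9994)
|BD| = 8.0276
circle(B,8.00) ∩ circle(D,5.00): a=6.4429, h=4.7422
  candidates: C₊=(7.0181,4.9026) cross=38.069; C₋=(5.8373,-4.5081) cross=-38.069
  mode - wants cross < 0 → take C=(5.8373,-4.5081) (cross=-38.069)
ex = (C−B)/|BC| = (0.7253,-0.6884); ey = (0.6884,0.7253)
P = B + 1.18·ex + 1.22·ey = (1.7306,1.0719)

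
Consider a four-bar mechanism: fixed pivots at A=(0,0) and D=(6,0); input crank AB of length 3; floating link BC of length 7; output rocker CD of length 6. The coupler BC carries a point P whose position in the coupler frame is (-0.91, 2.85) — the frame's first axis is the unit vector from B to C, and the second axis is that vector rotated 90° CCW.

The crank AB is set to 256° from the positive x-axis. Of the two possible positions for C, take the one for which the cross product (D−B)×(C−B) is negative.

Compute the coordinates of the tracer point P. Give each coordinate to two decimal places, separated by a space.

-0.29 0.05

A=(0,0), D=(6.00,0)
B = A + 3.00·(cos256°, sin256°) = (-0.7258, -2.9109)
|BD| = 7.3287
circle(B,7.00) ∩ circle(D,6.00): a=4.5513, h=5.3185
  candidates: C₊=(1.3386,3.7778) cross=38.977; C₋=(5.5635,-5.9841) cross=-38.977
  mode - wants cross < 0 → take C=(5.5635,-5.9841) (cross=-38.977)
ex = (C−B)/|BC| = (0.8985,-0.4390); ey = (0.4390,0.8985)
P = B + -0.91·ex + 2.85·ey = (-0.2921,0.0493)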